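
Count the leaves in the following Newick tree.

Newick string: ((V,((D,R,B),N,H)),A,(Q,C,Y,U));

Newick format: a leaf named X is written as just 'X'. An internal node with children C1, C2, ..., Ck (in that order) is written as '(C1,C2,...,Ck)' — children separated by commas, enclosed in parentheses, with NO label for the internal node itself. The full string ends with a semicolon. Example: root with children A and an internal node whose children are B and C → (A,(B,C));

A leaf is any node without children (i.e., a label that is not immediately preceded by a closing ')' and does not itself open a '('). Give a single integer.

Answer: 11

Derivation:
Newick: ((V,((D,R,B),N,H)),A,(Q,C,Y,U));
Scan left-to-right; a leaf is any maximal label run not followed by '(':
  pos 2: leaf 'V' → count = 1
  pos 6: leaf 'D' → count = 2
  pos 8: leaf 'R' → count = 3
  pos 10: leaf 'B' → count = 4
  pos 13: leaf 'N' → count = 5
  pos 15: leaf 'H' → count = 6
  pos 19: leaf 'A' → count = 7
  pos 22: leaf 'Q' → count = 8
  pos 24: leaf 'C' → count = 9
  pos 26: leaf 'Y' → count = 10
  pos 28: leaf 'U' → count = 11
Total leaves: 11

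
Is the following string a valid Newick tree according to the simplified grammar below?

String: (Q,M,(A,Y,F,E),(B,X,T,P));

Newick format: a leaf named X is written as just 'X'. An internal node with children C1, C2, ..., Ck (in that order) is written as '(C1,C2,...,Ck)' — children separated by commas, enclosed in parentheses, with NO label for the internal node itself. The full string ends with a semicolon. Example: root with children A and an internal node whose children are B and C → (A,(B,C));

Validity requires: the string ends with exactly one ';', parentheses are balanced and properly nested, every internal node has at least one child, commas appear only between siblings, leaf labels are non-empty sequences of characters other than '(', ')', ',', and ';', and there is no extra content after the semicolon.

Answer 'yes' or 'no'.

Answer: yes

Derivation:
Input: (Q,M,(A,Y,F,E),(B,X,T,P));
Paren balance: 3 '(' vs 3 ')' OK
Ends with single ';': True
Full parse: OK
Valid: True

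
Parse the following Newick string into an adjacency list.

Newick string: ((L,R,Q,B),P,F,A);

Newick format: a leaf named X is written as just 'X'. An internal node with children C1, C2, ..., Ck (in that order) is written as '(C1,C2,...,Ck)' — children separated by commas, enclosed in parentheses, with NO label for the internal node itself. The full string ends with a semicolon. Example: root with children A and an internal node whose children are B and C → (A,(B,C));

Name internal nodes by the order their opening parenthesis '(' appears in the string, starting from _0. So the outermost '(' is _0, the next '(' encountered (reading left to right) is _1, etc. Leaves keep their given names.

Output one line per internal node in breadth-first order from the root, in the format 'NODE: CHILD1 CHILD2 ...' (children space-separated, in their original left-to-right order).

Input: ((L,R,Q,B),P,F,A);
Scanning left-to-right, naming '(' by encounter order:
  pos 0: '(' -> open internal node _0 (depth 1)
  pos 1: '(' -> open internal node _1 (depth 2)
  pos 9: ')' -> close internal node _1 (now at depth 1)
  pos 16: ')' -> close internal node _0 (now at depth 0)
Total internal nodes: 2
BFS adjacency from root:
  _0: _1 P F A
  _1: L R Q B

Answer: _0: _1 P F A
_1: L R Q B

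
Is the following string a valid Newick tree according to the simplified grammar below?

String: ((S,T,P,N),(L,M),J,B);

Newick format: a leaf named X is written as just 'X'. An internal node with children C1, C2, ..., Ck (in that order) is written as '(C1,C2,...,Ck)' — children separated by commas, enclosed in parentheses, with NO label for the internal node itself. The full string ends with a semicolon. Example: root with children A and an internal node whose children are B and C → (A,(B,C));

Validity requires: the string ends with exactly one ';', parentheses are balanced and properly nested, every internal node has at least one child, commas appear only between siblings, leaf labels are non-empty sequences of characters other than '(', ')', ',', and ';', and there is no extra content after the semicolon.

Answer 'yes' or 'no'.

Answer: yes

Derivation:
Input: ((S,T,P,N),(L,M),J,B);
Paren balance: 3 '(' vs 3 ')' OK
Ends with single ';': True
Full parse: OK
Valid: True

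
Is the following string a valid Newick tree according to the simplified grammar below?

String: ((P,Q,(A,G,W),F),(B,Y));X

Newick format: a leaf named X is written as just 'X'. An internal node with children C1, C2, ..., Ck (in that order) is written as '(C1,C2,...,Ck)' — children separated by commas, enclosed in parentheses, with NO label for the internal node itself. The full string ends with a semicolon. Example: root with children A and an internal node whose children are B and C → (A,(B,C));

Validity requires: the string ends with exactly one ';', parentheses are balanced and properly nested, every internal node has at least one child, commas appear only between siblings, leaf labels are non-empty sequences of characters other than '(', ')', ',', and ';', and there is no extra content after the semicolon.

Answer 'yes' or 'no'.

Input: ((P,Q,(A,G,W),F),(B,Y));X
Paren balance: 4 '(' vs 4 ')' OK
Ends with single ';': False
Full parse: FAILS (must end with ;)
Valid: False

Answer: no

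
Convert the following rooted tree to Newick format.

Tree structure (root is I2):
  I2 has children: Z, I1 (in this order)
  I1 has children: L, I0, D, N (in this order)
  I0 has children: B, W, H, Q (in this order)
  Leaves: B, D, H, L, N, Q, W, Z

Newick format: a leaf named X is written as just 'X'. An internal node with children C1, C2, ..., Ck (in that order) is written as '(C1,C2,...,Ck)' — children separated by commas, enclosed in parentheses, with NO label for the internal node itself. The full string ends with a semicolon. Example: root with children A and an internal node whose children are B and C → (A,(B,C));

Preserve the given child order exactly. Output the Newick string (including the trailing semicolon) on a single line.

internal I2 with children ['Z', 'I1']
  leaf 'Z' → 'Z'
  internal I1 with children ['L', 'I0', 'D', 'N']
    leaf 'L' → 'L'
    internal I0 with children ['B', 'W', 'H', 'Q']
      leaf 'B' → 'B'
      leaf 'W' → 'W'
      leaf 'H' → 'H'
      leaf 'Q' → 'Q'
    → '(B,W,H,Q)'
    leaf 'D' → 'D'
    leaf 'N' → 'N'
  → '(L,(B,W,H,Q),D,N)'
→ '(Z,(L,(B,W,H,Q),D,N))'
Final: (Z,(L,(B,W,H,Q),D,N));

Answer: (Z,(L,(B,W,H,Q),D,N));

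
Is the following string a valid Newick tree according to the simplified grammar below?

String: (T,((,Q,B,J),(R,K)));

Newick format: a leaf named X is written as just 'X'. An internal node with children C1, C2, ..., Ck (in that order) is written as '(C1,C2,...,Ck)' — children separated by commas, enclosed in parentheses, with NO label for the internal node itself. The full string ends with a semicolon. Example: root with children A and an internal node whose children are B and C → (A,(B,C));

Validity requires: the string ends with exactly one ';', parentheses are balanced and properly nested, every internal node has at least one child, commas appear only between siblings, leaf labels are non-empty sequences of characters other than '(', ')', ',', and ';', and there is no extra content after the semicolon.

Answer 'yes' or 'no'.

Input: (T,((,Q,B,J),(R,K)));
Paren balance: 4 '(' vs 4 ')' OK
Ends with single ';': True
Full parse: FAILS (empty leaf label at pos 5)
Valid: False

Answer: no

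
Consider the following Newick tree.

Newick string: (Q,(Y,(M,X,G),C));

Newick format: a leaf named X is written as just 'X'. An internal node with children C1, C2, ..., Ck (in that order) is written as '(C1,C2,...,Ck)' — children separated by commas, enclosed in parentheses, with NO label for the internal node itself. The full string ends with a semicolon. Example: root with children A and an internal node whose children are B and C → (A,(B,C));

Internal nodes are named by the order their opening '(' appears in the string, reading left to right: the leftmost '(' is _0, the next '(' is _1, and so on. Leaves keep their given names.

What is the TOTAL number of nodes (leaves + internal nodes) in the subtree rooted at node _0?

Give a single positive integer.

Answer: 9

Derivation:
Newick: (Q,(Y,(M,X,G),C));
Locate _0: it is the '(' at position 0 (the 1st '(' reading left to right).
Query: subtree rooted at _0
_0: subtree_size = 1 + 8
  Q: subtree_size = 1 + 0
  _1: subtree_size = 1 + 6
    Y: subtree_size = 1 + 0
    _2: subtree_size = 1 + 3
      M: subtree_size = 1 + 0
      X: subtree_size = 1 + 0
      G: subtree_size = 1 + 0
    C: subtree_size = 1 + 0
Total subtree size of _0: 9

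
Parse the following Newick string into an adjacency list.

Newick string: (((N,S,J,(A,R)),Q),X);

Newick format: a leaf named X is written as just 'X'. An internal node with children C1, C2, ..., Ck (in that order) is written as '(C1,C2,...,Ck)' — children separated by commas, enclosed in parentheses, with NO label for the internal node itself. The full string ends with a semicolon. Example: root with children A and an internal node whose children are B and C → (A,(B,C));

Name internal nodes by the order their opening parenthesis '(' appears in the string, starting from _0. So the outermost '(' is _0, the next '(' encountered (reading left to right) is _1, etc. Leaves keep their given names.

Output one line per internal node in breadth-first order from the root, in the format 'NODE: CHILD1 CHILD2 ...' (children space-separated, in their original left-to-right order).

Input: (((N,S,J,(A,R)),Q),X);
Scanning left-to-right, naming '(' by encounter order:
  pos 0: '(' -> open internal node _0 (depth 1)
  pos 1: '(' -> open internal node _1 (depth 2)
  pos 2: '(' -> open internal node _2 (depth 3)
  pos 9: '(' -> open internal node _3 (depth 4)
  pos 13: ')' -> close internal node _3 (now at depth 3)
  pos 14: ')' -> close internal node _2 (now at depth 2)
  pos 17: ')' -> close internal node _1 (now at depth 1)
  pos 20: ')' -> close internal node _0 (now at depth 0)
Total internal nodes: 4
BFS adjacency from root:
  _0: _1 X
  _1: _2 Q
  _2: N S J _3
  _3: A R

Answer: _0: _1 X
_1: _2 Q
_2: N S J _3
_3: A R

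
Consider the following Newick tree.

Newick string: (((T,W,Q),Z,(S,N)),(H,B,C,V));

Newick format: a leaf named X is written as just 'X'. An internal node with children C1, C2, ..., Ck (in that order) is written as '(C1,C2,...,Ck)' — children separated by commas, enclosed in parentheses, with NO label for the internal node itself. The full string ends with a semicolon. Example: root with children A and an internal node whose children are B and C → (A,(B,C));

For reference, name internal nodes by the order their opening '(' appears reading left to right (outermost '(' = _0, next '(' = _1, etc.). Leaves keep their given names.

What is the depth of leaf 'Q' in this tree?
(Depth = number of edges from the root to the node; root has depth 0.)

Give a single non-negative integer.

Answer: 3

Derivation:
Newick: (((T,W,Q),Z,(S,N)),(H,B,C,V));
Naming internals by '(' encounter order: outermost '(' = _0, next = _1, ...
Query node: Q
Path from root: _0 -> _1 -> _2 -> Q
Depth of Q: 3 (number of edges from root)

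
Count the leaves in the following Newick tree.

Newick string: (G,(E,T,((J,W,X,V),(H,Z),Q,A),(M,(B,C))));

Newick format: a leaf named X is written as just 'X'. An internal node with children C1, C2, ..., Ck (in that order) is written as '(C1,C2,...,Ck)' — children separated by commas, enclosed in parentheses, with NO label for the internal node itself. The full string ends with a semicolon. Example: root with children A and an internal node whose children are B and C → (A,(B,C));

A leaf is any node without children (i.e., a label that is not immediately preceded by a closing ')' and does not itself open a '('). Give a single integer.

Newick: (G,(E,T,((J,W,X,V),(H,Z),Q,A),(M,(B,C))));
Scan left-to-right; a leaf is any maximal label run not followed by '(':
  pos 1: leaf 'G' → count = 1
  pos 4: leaf 'E' → count = 2
  pos 6: leaf 'T' → count = 3
  pos 10: leaf 'J' → count = 4
  pos 12: leaf 'W' → count = 5
  pos 14: leaf 'X' → count = 6
  pos 16: leaf 'V' → count = 7
  pos 20: leaf 'H' → count = 8
  pos 22: leaf 'Z' → count = 9
  pos 25: leaf 'Q' → count = 10
  pos 27: leaf 'A' → count = 11
  pos 31: leaf 'M' → count = 12
  pos 34: leaf 'B' → count = 13
  pos 36: leaf 'C' → count = 14
Total leaves: 14

Answer: 14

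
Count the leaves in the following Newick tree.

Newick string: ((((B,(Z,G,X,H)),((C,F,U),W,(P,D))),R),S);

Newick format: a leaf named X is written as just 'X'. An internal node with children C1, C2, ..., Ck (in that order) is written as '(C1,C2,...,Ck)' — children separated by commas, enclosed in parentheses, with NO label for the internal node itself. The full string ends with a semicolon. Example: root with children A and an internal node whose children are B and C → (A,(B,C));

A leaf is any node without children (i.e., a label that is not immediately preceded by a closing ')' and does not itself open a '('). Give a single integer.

Answer: 13

Derivation:
Newick: ((((B,(Z,G,X,H)),((C,F,U),W,(P,D))),R),S);
Scan left-to-right; a leaf is any maximal label run not followed by '(':
  pos 4: leaf 'B' → count = 1
  pos 7: leaf 'Z' → count = 2
  pos 9: leaf 'G' → count = 3
  pos 11: leaf 'X' → count = 4
  pos 13: leaf 'H' → count = 5
  pos 19: leaf 'C' → count = 6
  pos 21: leaf 'F' → count = 7
  pos 23: leaf 'U' → count = 8
  pos 26: leaf 'W' → count = 9
  pos 29: leaf 'P' → count = 10
  pos 31: leaf 'D' → count = 11
  pos 36: leaf 'R' → count = 12
  pos 39: leaf 'S' → count = 13
Total leaves: 13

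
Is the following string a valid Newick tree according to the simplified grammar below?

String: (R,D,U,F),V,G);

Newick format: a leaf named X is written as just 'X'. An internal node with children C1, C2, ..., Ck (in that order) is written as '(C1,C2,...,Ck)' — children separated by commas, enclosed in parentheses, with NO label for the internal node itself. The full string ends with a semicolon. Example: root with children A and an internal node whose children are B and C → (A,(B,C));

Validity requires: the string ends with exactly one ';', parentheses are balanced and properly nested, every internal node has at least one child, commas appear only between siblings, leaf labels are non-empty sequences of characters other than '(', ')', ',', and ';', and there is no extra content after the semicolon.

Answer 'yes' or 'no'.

Answer: no

Derivation:
Input: (R,D,U,F),V,G);
Paren balance: 1 '(' vs 2 ')' MISMATCH
Ends with single ';': True
Full parse: FAILS (extra content after tree at pos 9)
Valid: False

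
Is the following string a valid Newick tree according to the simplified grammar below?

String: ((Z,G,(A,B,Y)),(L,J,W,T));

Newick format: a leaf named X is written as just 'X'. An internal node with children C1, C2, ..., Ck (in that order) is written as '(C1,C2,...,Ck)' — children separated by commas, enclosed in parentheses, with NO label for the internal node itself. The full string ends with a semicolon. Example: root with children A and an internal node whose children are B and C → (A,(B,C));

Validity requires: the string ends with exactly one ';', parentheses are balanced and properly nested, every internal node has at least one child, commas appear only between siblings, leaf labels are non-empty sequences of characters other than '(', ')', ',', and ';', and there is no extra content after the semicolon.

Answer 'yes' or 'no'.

Answer: yes

Derivation:
Input: ((Z,G,(A,B,Y)),(L,J,W,T));
Paren balance: 4 '(' vs 4 ')' OK
Ends with single ';': True
Full parse: OK
Valid: True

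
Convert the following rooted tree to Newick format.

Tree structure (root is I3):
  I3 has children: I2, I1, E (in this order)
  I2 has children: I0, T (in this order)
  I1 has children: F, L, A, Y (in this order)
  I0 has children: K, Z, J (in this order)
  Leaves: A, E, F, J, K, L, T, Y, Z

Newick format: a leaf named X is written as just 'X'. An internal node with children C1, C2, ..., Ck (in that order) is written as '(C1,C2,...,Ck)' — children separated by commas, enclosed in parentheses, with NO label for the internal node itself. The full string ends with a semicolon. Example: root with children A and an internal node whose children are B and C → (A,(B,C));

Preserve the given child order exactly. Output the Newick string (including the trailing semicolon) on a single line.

internal I3 with children ['I2', 'I1', 'E']
  internal I2 with children ['I0', 'T']
    internal I0 with children ['K', 'Z', 'J']
      leaf 'K' → 'K'
      leaf 'Z' → 'Z'
      leaf 'J' → 'J'
    → '(K,Z,J)'
    leaf 'T' → 'T'
  → '((K,Z,J),T)'
  internal I1 with children ['F', 'L', 'A', 'Y']
    leaf 'F' → 'F'
    leaf 'L' → 'L'
    leaf 'A' → 'A'
    leaf 'Y' → 'Y'
  → '(F,L,A,Y)'
  leaf 'E' → 'E'
→ '(((K,Z,J),T),(F,L,A,Y),E)'
Final: (((K,Z,J),T),(F,L,A,Y),E);

Answer: (((K,Z,J),T),(F,L,A,Y),E);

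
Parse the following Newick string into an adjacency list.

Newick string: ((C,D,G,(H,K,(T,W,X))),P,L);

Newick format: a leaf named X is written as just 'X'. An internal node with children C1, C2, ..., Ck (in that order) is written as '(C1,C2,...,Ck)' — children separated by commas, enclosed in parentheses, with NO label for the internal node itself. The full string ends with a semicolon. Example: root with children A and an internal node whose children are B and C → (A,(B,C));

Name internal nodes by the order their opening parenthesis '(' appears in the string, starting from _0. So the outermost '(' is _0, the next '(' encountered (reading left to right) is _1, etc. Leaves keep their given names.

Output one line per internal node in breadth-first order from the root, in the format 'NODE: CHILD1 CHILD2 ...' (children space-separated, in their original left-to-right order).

Input: ((C,D,G,(H,K,(T,W,X))),P,L);
Scanning left-to-right, naming '(' by encounter order:
  pos 0: '(' -> open internal node _0 (depth 1)
  pos 1: '(' -> open internal node _1 (depth 2)
  pos 8: '(' -> open internal node _2 (depth 3)
  pos 13: '(' -> open internal node _3 (depth 4)
  pos 19: ')' -> close internal node _3 (now at depth 3)
  pos 20: ')' -> close internal node _2 (now at depth 2)
  pos 21: ')' -> close internal node _1 (now at depth 1)
  pos 26: ')' -> close internal node _0 (now at depth 0)
Total internal nodes: 4
BFS adjacency from root:
  _0: _1 P L
  _1: C D G _2
  _2: H K _3
  _3: T W X

Answer: _0: _1 P L
_1: C D G _2
_2: H K _3
_3: T W X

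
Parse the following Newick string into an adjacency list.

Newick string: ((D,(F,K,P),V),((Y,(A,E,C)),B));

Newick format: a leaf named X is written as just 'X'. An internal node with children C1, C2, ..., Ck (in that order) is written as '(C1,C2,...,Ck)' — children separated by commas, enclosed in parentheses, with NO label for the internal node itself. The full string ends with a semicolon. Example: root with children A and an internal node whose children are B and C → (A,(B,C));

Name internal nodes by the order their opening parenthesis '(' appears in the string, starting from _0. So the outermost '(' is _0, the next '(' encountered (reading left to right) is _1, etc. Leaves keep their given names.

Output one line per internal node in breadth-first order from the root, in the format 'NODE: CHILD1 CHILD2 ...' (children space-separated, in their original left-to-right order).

Answer: _0: _1 _3
_1: D _2 V
_3: _4 B
_2: F K P
_4: Y _5
_5: A E C

Derivation:
Input: ((D,(F,K,P),V),((Y,(A,E,C)),B));
Scanning left-to-right, naming '(' by encounter order:
  pos 0: '(' -> open internal node _0 (depth 1)
  pos 1: '(' -> open internal node _1 (depth 2)
  pos 4: '(' -> open internal node _2 (depth 3)
  pos 10: ')' -> close internal node _2 (now at depth 2)
  pos 13: ')' -> close internal node _1 (now at depth 1)
  pos 15: '(' -> open internal node _3 (depth 2)
  pos 16: '(' -> open internal node _4 (depth 3)
  pos 19: '(' -> open internal node _5 (depth 4)
  pos 25: ')' -> close internal node _5 (now at depth 3)
  pos 26: ')' -> close internal node _4 (now at depth 2)
  pos 29: ')' -> close internal node _3 (now at depth 1)
  pos 30: ')' -> close internal node _0 (now at depth 0)
Total internal nodes: 6
BFS adjacency from root:
  _0: _1 _3
  _1: D _2 V
  _3: _4 B
  _2: F K P
  _4: Y _5
  _5: A E C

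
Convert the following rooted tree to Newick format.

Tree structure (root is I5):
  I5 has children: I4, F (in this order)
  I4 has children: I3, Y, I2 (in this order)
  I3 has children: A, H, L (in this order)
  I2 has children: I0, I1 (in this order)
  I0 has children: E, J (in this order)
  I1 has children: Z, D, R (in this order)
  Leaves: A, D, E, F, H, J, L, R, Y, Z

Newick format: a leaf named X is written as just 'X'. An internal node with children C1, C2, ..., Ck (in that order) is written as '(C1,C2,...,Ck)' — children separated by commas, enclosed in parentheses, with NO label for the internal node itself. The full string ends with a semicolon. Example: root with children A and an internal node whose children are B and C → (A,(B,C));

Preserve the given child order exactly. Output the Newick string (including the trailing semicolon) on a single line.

Answer: (((A,H,L),Y,((E,J),(Z,D,R))),F);

Derivation:
internal I5 with children ['I4', 'F']
  internal I4 with children ['I3', 'Y', 'I2']
    internal I3 with children ['A', 'H', 'L']
      leaf 'A' → 'A'
      leaf 'H' → 'H'
      leaf 'L' → 'L'
    → '(A,H,L)'
    leaf 'Y' → 'Y'
    internal I2 with children ['I0', 'I1']
      internal I0 with children ['E', 'J']
        leaf 'E' → 'E'
        leaf 'J' → 'J'
      → '(E,J)'
      internal I1 with children ['Z', 'D', 'R']
        leaf 'Z' → 'Z'
        leaf 'D' → 'D'
        leaf 'R' → 'R'
      → '(Z,D,R)'
    → '((E,J),(Z,D,R))'
  → '((A,H,L),Y,((E,J),(Z,D,R)))'
  leaf 'F' → 'F'
→ '(((A,H,L),Y,((E,J),(Z,D,R))),F)'
Final: (((A,H,L),Y,((E,J),(Z,D,R))),F);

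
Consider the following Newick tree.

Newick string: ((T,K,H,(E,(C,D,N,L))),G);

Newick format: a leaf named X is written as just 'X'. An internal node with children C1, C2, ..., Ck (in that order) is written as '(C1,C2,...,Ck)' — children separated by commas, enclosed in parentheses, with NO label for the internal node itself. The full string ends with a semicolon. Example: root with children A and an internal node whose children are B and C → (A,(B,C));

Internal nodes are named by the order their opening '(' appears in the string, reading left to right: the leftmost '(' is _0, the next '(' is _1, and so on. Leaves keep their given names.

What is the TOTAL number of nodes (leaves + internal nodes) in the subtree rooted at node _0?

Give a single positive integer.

Answer: 13

Derivation:
Newick: ((T,K,H,(E,(C,D,N,L))),G);
Locate _0: it is the '(' at position 0 (the 1st '(' reading left to right).
Query: subtree rooted at _0
_0: subtree_size = 1 + 12
  _1: subtree_size = 1 + 10
    T: subtree_size = 1 + 0
    K: subtree_size = 1 + 0
    H: subtree_size = 1 + 0
    _2: subtree_size = 1 + 6
      E: subtree_size = 1 + 0
      _3: subtree_size = 1 + 4
        C: subtree_size = 1 + 0
        D: subtree_size = 1 + 0
        N: subtree_size = 1 + 0
        L: subtree_size = 1 + 0
  G: subtree_size = 1 + 0
Total subtree size of _0: 13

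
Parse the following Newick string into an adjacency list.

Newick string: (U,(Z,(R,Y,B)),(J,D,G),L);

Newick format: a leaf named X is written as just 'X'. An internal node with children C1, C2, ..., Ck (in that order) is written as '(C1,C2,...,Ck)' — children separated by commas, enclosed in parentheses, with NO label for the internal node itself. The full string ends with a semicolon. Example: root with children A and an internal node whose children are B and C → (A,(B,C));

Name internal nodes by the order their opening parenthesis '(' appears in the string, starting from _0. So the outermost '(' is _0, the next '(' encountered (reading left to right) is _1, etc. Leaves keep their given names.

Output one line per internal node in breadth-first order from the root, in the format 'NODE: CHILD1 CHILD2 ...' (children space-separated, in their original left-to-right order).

Input: (U,(Z,(R,Y,B)),(J,D,G),L);
Scanning left-to-right, naming '(' by encounter order:
  pos 0: '(' -> open internal node _0 (depth 1)
  pos 3: '(' -> open internal node _1 (depth 2)
  pos 6: '(' -> open internal node _2 (depth 3)
  pos 12: ')' -> close internal node _2 (now at depth 2)
  pos 13: ')' -> close internal node _1 (now at depth 1)
  pos 15: '(' -> open internal node _3 (depth 2)
  pos 21: ')' -> close internal node _3 (now at depth 1)
  pos 24: ')' -> close internal node _0 (now at depth 0)
Total internal nodes: 4
BFS adjacency from root:
  _0: U _1 _3 L
  _1: Z _2
  _3: J D G
  _2: R Y B

Answer: _0: U _1 _3 L
_1: Z _2
_3: J D G
_2: R Y B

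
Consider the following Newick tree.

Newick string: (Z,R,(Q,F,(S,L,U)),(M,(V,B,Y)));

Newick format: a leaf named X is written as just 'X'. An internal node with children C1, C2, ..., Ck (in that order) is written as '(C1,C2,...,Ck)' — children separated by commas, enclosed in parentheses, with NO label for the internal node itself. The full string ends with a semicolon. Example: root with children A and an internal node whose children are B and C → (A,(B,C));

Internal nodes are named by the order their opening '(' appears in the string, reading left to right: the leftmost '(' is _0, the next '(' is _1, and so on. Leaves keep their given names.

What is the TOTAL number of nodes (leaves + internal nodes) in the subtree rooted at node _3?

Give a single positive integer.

Answer: 6

Derivation:
Newick: (Z,R,(Q,F,(S,L,U)),(M,(V,B,Y)));
Locate _3: it is the '(' at position 19 (the 4th '(' reading left to right).
Query: subtree rooted at _3
_3: subtree_size = 1 + 5
  M: subtree_size = 1 + 0
  _4: subtree_size = 1 + 3
    V: subtree_size = 1 + 0
    B: subtree_size = 1 + 0
    Y: subtree_size = 1 + 0
Total subtree size of _3: 6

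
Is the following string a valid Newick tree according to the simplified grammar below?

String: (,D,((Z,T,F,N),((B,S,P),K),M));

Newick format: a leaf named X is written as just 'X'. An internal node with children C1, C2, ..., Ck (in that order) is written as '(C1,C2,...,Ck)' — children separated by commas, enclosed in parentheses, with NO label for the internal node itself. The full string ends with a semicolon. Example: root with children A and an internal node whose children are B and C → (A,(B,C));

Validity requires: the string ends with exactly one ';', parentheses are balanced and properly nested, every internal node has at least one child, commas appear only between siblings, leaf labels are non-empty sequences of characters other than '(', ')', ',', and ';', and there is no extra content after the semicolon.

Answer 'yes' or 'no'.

Input: (,D,((Z,T,F,N),((B,S,P),K),M));
Paren balance: 5 '(' vs 5 ')' OK
Ends with single ';': True
Full parse: FAILS (empty leaf label at pos 1)
Valid: False

Answer: no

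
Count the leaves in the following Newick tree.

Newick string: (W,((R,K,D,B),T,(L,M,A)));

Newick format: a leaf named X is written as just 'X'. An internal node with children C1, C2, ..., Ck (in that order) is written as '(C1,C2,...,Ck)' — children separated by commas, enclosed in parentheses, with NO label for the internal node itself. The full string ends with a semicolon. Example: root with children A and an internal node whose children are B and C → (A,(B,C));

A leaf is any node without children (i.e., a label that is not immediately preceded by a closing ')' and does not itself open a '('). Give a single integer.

Answer: 9

Derivation:
Newick: (W,((R,K,D,B),T,(L,M,A)));
Scan left-to-right; a leaf is any maximal label run not followed by '(':
  pos 1: leaf 'W' → count = 1
  pos 5: leaf 'R' → count = 2
  pos 7: leaf 'K' → count = 3
  pos 9: leaf 'D' → count = 4
  pos 11: leaf 'B' → count = 5
  pos 14: leaf 'T' → count = 6
  pos 17: leaf 'L' → count = 7
  pos 19: leaf 'M' → count = 8
  pos 21: leaf 'A' → count = 9
Total leaves: 9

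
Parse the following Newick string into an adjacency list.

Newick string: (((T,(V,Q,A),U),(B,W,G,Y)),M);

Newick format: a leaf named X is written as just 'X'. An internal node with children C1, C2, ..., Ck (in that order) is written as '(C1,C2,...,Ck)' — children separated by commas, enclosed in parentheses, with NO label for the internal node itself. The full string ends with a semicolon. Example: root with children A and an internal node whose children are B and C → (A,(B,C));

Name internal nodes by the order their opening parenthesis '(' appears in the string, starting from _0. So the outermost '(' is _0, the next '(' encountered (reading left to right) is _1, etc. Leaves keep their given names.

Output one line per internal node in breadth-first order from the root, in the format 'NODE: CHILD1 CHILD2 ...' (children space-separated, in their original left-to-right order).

Input: (((T,(V,Q,A),U),(B,W,G,Y)),M);
Scanning left-to-right, naming '(' by encounter order:
  pos 0: '(' -> open internal node _0 (depth 1)
  pos 1: '(' -> open internal node _1 (depth 2)
  pos 2: '(' -> open internal node _2 (depth 3)
  pos 5: '(' -> open internal node _3 (depth 4)
  pos 11: ')' -> close internal node _3 (now at depth 3)
  pos 14: ')' -> close internal node _2 (now at depth 2)
  pos 16: '(' -> open internal node _4 (depth 3)
  pos 24: ')' -> close internal node _4 (now at depth 2)
  pos 25: ')' -> close internal node _1 (now at depth 1)
  pos 28: ')' -> close internal node _0 (now at depth 0)
Total internal nodes: 5
BFS adjacency from root:
  _0: _1 M
  _1: _2 _4
  _2: T _3 U
  _4: B W G Y
  _3: V Q A

Answer: _0: _1 M
_1: _2 _4
_2: T _3 U
_4: B W G Y
_3: V Q A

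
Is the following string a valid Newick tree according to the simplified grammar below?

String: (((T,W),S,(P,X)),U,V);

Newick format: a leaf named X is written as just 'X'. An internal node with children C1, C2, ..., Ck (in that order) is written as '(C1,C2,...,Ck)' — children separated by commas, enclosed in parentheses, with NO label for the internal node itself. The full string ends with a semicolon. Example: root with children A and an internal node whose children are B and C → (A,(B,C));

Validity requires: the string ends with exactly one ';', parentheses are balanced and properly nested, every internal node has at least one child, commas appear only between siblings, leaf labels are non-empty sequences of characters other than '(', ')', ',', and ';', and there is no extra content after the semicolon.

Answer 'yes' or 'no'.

Answer: yes

Derivation:
Input: (((T,W),S,(P,X)),U,V);
Paren balance: 4 '(' vs 4 ')' OK
Ends with single ';': True
Full parse: OK
Valid: True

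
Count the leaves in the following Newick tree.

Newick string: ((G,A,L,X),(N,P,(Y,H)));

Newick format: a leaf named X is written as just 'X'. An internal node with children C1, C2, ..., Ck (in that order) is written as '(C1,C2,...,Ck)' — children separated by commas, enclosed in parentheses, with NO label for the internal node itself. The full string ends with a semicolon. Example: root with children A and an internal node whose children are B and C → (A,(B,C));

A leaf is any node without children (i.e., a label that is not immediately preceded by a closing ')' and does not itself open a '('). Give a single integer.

Answer: 8

Derivation:
Newick: ((G,A,L,X),(N,P,(Y,H)));
Scan left-to-right; a leaf is any maximal label run not followed by '(':
  pos 2: leaf 'G' → count = 1
  pos 4: leaf 'A' → count = 2
  pos 6: leaf 'L' → count = 3
  pos 8: leaf 'X' → count = 4
  pos 12: leaf 'N' → count = 5
  pos 14: leaf 'P' → count = 6
  pos 17: leaf 'Y' → count = 7
  pos 19: leaf 'H' → count = 8
Total leaves: 8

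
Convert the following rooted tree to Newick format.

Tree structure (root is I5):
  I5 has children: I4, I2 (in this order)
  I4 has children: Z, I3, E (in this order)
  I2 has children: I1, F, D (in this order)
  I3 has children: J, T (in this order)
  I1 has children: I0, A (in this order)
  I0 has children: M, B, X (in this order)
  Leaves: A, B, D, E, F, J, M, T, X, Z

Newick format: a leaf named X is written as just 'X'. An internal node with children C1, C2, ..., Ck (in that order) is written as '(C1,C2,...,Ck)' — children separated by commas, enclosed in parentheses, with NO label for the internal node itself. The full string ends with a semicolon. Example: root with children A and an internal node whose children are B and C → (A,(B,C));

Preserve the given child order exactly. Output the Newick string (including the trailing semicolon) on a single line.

Answer: ((Z,(J,T),E),(((M,B,X),A),F,D));

Derivation:
internal I5 with children ['I4', 'I2']
  internal I4 with children ['Z', 'I3', 'E']
    leaf 'Z' → 'Z'
    internal I3 with children ['J', 'T']
      leaf 'J' → 'J'
      leaf 'T' → 'T'
    → '(J,T)'
    leaf 'E' → 'E'
  → '(Z,(J,T),E)'
  internal I2 with children ['I1', 'F', 'D']
    internal I1 with children ['I0', 'A']
      internal I0 with children ['M', 'B', 'X']
        leaf 'M' → 'M'
        leaf 'B' → 'B'
        leaf 'X' → 'X'
      → '(M,B,X)'
      leaf 'A' → 'A'
    → '((M,B,X),A)'
    leaf 'F' → 'F'
    leaf 'D' → 'D'
  → '(((M,B,X),A),F,D)'
→ '((Z,(J,T),E),(((M,B,X),A),F,D))'
Final: ((Z,(J,T),E),(((M,B,X),A),F,D));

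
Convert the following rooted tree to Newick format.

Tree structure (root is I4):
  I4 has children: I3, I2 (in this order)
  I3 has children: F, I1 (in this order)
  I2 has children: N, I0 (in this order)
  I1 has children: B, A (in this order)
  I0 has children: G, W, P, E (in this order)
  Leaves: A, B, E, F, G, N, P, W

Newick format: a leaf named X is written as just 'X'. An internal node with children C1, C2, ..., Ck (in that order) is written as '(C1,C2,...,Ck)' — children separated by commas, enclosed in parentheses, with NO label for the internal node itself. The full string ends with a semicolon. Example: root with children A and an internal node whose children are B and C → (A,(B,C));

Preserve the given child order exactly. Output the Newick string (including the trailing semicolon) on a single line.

internal I4 with children ['I3', 'I2']
  internal I3 with children ['F', 'I1']
    leaf 'F' → 'F'
    internal I1 with children ['B', 'A']
      leaf 'B' → 'B'
      leaf 'A' → 'A'
    → '(B,A)'
  → '(F,(B,A))'
  internal I2 with children ['N', 'I0']
    leaf 'N' → 'N'
    internal I0 with children ['G', 'W', 'P', 'E']
      leaf 'G' → 'G'
      leaf 'W' → 'W'
      leaf 'P' → 'P'
      leaf 'E' → 'E'
    → '(G,W,P,E)'
  → '(N,(G,W,P,E))'
→ '((F,(B,A)),(N,(G,W,P,E)))'
Final: ((F,(B,A)),(N,(G,W,P,E)));

Answer: ((F,(B,A)),(N,(G,W,P,E)));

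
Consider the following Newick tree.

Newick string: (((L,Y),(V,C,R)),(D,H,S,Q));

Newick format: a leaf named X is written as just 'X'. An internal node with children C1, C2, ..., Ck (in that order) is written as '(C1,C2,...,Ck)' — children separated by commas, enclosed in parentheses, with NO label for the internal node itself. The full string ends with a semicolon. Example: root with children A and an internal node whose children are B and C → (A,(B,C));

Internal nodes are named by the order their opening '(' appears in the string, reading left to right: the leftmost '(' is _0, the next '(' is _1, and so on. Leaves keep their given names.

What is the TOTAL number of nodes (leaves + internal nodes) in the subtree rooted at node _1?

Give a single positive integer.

Newick: (((L,Y),(V,C,R)),(D,H,S,Q));
Locate _1: it is the '(' at position 1 (the 2nd '(' reading left to right).
Query: subtree rooted at _1
_1: subtree_size = 1 + 7
  _2: subtree_size = 1 + 2
    L: subtree_size = 1 + 0
    Y: subtree_size = 1 + 0
  _3: subtree_size = 1 + 3
    V: subtree_size = 1 + 0
    C: subtree_size = 1 + 0
    R: subtree_size = 1 + 0
Total subtree size of _1: 8

Answer: 8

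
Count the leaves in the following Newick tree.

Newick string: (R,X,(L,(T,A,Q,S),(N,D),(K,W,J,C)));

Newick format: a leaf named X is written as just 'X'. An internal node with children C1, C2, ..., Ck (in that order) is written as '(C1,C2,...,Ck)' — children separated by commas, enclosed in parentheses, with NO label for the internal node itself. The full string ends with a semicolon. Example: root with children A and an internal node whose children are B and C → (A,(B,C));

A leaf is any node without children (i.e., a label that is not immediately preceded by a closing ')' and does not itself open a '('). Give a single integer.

Answer: 13

Derivation:
Newick: (R,X,(L,(T,A,Q,S),(N,D),(K,W,J,C)));
Scan left-to-right; a leaf is any maximal label run not followed by '(':
  pos 1: leaf 'R' → count = 1
  pos 3: leaf 'X' → count = 2
  pos 6: leaf 'L' → count = 3
  pos 9: leaf 'T' → count = 4
  pos 11: leaf 'A' → count = 5
  pos 13: leaf 'Q' → count = 6
  pos 15: leaf 'S' → count = 7
  pos 19: leaf 'N' → count = 8
  pos 21: leaf 'D' → count = 9
  pos 25: leaf 'K' → count = 10
  pos 27: leaf 'W' → count = 11
  pos 29: leaf 'J' → count = 12
  pos 31: leaf 'C' → count = 13
Total leaves: 13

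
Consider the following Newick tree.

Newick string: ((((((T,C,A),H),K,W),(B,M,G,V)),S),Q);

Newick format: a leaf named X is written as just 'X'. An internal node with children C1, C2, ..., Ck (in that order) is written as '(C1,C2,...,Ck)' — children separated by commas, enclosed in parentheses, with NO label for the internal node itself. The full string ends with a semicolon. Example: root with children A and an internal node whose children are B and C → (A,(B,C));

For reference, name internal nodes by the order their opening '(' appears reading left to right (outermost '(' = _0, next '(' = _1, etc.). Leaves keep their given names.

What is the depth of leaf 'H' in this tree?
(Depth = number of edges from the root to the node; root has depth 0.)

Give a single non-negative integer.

Newick: ((((((T,C,A),H),K,W),(B,M,G,V)),S),Q);
Naming internals by '(' encounter order: outermost '(' = _0, next = _1, ...
Query node: H
Path from root: _0 -> _1 -> _2 -> _3 -> _4 -> H
Depth of H: 5 (number of edges from root)

Answer: 5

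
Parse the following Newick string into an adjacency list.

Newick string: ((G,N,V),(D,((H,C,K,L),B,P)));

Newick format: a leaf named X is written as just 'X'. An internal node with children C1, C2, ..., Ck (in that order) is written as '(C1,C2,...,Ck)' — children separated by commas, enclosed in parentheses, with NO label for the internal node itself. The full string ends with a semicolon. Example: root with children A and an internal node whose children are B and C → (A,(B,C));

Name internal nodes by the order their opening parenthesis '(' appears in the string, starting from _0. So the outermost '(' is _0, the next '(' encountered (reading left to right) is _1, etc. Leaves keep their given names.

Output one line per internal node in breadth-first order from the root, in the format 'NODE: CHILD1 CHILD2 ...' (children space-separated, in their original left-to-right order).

Input: ((G,N,V),(D,((H,C,K,L),B,P)));
Scanning left-to-right, naming '(' by encounter order:
  pos 0: '(' -> open internal node _0 (depth 1)
  pos 1: '(' -> open internal node _1 (depth 2)
  pos 7: ')' -> close internal node _1 (now at depth 1)
  pos 9: '(' -> open internal node _2 (depth 2)
  pos 12: '(' -> open internal node _3 (depth 3)
  pos 13: '(' -> open internal node _4 (depth 4)
  pos 21: ')' -> close internal node _4 (now at depth 3)
  pos 26: ')' -> close internal node _3 (now at depth 2)
  pos 27: ')' -> close internal node _2 (now at depth 1)
  pos 28: ')' -> close internal node _0 (now at depth 0)
Total internal nodes: 5
BFS adjacency from root:
  _0: _1 _2
  _1: G N V
  _2: D _3
  _3: _4 B P
  _4: H C K L

Answer: _0: _1 _2
_1: G N V
_2: D _3
_3: _4 B P
_4: H C K L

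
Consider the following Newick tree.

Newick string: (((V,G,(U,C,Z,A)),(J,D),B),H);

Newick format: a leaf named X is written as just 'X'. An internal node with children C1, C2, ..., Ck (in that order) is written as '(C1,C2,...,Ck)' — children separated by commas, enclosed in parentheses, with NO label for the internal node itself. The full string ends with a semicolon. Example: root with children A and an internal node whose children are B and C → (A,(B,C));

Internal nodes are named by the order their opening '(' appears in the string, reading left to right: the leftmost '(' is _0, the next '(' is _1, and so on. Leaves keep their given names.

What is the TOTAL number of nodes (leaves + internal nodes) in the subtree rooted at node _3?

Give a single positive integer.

Answer: 5

Derivation:
Newick: (((V,G,(U,C,Z,A)),(J,D),B),H);
Locate _3: it is the '(' at position 7 (the 4th '(' reading left to right).
Query: subtree rooted at _3
_3: subtree_size = 1 + 4
  U: subtree_size = 1 + 0
  C: subtree_size = 1 + 0
  Z: subtree_size = 1 + 0
  A: subtree_size = 1 + 0
Total subtree size of _3: 5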